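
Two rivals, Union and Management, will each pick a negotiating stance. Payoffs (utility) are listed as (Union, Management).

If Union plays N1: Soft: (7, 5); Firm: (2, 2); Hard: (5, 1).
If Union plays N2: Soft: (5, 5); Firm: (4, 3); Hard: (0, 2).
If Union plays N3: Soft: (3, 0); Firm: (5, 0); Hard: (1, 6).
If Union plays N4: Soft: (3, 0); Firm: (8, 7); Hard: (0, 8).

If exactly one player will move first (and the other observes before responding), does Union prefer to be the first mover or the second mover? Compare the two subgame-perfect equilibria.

second

If Union leads: Management's best replies are N1→Soft, N2→Soft, N3→Hard, N4→Hard; Union's induced payoffs 7, 5, 1, 0; outcome (N1, Soft), payoffs (7, 5).
If Management leads: Union's best replies are Soft→N1, Firm→N4, Hard→N1; Management's induced payoffs 5, 7, 1; outcome (N4, Firm), payoffs (8, 7).
Union gets 7 moving first and 8 moving second, so Union prefers to move second.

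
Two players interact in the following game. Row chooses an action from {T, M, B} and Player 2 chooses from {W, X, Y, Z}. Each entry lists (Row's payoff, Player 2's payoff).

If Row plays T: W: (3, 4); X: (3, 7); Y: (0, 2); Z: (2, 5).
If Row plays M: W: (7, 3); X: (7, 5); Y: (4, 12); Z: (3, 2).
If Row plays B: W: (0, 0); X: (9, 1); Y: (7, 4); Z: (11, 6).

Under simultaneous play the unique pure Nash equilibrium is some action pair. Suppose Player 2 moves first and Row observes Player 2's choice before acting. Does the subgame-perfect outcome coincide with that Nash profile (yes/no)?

Backward induction with Player 2 moving first.
- W → Row plays M (best of 3, 7, 0); Player 2 gets 3.
- X → Row plays B (best of 3, 7, 9); Player 2 gets 1.
- Y → Row plays B (best of 0, 4, 7); Player 2 gets 4.
- Z → Row plays B (best of 2, 3, 11); Player 2 gets 6.
Player 2's induced payoffs are 3, 1, 4, 6, so Player 2 commits to Z. Subgame-perfect outcome: (B, Z) with payoffs (11, 6).
Now find the simultaneous Nash equilibrium.
Row's best replies: W→M; X→B; Y→B; Z→B.
Player 2's best replies: T→X; M→Y; B→Z.
Only (B, Z) has each player best-responding; Nash payoffs (11, 6).
Sequential outcome (B, Z) coincides with the Nash profile (B, Z).

yes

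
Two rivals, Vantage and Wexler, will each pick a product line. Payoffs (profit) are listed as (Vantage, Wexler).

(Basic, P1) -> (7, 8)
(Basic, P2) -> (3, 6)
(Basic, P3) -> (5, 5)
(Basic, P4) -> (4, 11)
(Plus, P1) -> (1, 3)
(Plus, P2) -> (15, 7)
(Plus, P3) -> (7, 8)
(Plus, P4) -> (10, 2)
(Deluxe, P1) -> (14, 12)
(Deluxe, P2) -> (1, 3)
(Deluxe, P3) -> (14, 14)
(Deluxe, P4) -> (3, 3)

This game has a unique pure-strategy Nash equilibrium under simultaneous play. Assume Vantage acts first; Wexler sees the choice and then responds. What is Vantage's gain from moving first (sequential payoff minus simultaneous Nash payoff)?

Solve by backward induction (Vantage leads).
- Basic: Wexler compares 8, 6, 5, 11 and picks P4; Vantage would get 4.
- Plus: Wexler compares 3, 7, 8, 2 and picks P3; Vantage would get 7.
- Deluxe: Wexler compares 12, 3, 14, 3 and picks P3; Vantage would get 14.
Among 4, 7, 14, the best is 14 at Deluxe. Subgame-perfect outcome: (Deluxe, P3) with payoffs (14, 14).
Now find the simultaneous Nash equilibrium.
Vantage's best replies: P1→Deluxe; P2→Plus; P3→Deluxe; P4→Plus.
Wexler's best replies: Basic→P4; Plus→P3; Deluxe→P3.
Only (Deluxe, P3) has each player best-responding; Nash payoffs (14, 14).
Vantage's commitment gain: 14 − 14 = 0.

0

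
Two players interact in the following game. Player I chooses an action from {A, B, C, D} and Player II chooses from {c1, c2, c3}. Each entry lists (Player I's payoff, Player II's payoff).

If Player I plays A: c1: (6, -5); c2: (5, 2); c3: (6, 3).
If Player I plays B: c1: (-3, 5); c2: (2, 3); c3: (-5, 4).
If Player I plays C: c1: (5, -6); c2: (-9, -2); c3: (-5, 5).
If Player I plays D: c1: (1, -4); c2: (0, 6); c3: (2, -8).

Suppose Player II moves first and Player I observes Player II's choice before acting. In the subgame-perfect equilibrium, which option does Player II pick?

Player I best-responds to each possible Player II move:
- c1: BR = A, leader payoff -5.
- c2: BR = A, leader payoff 2.
- c3: BR = A, leader payoff 3.
Among -5, 2, 3, the best is 3 at c3. Subgame-perfect outcome: (A, c3) with payoffs (6, 3).

c3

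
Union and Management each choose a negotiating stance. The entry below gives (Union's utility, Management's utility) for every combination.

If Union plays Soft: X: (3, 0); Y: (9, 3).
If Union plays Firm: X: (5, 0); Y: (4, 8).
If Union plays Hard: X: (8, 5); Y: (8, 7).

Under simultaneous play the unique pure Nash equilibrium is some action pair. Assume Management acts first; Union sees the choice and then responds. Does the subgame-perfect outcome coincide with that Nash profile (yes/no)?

Solve by backward induction (Management leads).
- X: BR = Hard, leader payoff 5.
- Y: BR = Soft, leader payoff 3.
Among 5, 3, the best is 5 at X. Subgame-perfect outcome: (Hard, X) with payoffs (8, 5).
For the simultaneous game, intersect best replies.
Union's best replies: X→Hard; Y→Soft.
Management's best replies: Soft→Y; Firm→Y; Hard→Y.
Only (Soft, Y) has each player best-responding; Nash payoffs (9, 3).
Sequential outcome (Hard, X) differs from the Nash profile (Soft, Y).

no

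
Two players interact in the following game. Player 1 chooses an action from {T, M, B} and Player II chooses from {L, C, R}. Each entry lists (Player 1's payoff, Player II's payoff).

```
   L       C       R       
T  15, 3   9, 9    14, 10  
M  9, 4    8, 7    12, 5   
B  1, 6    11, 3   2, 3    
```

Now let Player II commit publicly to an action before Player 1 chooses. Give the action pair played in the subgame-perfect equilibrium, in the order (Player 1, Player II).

(T, R)

Solve by backward induction (Player II leads).
- L: Player 1 compares 15, 9, 1 and picks T; Player II would get 3.
- C: Player 1 compares 9, 8, 11 and picks B; Player II would get 3.
- R: Player 1 compares 14, 12, 2 and picks T; Player II would get 10.
Maximizing over 3, 3, 10, Player II chooses R. Subgame-perfect outcome: (T, R) with payoffs (14, 10).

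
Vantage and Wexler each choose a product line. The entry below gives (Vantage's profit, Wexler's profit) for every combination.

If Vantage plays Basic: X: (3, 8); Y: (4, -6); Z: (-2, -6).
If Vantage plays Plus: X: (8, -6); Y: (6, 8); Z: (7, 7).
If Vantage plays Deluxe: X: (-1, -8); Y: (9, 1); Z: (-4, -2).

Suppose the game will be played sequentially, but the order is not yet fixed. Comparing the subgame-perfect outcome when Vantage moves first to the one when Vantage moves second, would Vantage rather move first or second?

first

If Vantage leads: Wexler's best replies are Basic→X, Plus→Y, Deluxe→Y; Vantage's induced payoffs 3, 6, 9; outcome (Deluxe, Y), payoffs (9, 1).
If Wexler leads: Vantage's best replies are X→Plus, Y→Deluxe, Z→Plus; Wexler's induced payoffs -6, 1, 7; outcome (Plus, Z), payoffs (7, 7).
Vantage gets 9 moving first and 7 moving second, so Vantage prefers to move first.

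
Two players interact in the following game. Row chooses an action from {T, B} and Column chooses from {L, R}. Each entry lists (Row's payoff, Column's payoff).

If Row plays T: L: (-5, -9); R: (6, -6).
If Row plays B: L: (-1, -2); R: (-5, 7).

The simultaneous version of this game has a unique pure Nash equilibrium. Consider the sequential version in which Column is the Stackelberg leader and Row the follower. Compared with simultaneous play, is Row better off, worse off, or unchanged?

Work backward from Row's decision.
- L → Row plays B (best of -5, -1); Column gets -2.
- R → Row plays T (best of 6, -5); Column gets -6.
Maximizing over -2, -6, Column chooses L. Subgame-perfect outcome: (B, L) with payoffs (-1, -2).
Under simultaneous play:
Row's best replies: L→B; R→T.
Column's best replies: T→R; B→R.
The unique mutual best reply is (T, R), giving (6, -6).
Row earns -1 sequentially versus 6 at the Nash outcome: worse off.

worse off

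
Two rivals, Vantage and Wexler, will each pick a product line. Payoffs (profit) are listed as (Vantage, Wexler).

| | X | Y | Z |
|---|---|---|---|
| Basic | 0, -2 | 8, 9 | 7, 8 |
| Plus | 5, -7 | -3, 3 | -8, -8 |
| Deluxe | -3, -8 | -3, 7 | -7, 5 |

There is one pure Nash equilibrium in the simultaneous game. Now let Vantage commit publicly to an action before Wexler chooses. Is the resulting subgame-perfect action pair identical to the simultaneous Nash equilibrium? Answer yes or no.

Backward induction with Vantage moving first.
- Basic: BR = Y, leader payoff 8.
- Plus: BR = Y, leader payoff -3.
- Deluxe: BR = Y, leader payoff -3.
Vantage's induced payoffs are 8, -3, -3, so Vantage commits to Basic. Subgame-perfect outcome: (Basic, Y) with payoffs (8, 9).
Under simultaneous play:
Vantage's best replies: X→Plus; Y→Basic; Z→Basic.
Wexler's best replies: Basic→Y; Plus→Y; Deluxe→Y.
The unique mutual best reply is (Basic, Y), giving (8, 9).
Sequential outcome (Basic, Y) coincides with the Nash profile (Basic, Y).

yes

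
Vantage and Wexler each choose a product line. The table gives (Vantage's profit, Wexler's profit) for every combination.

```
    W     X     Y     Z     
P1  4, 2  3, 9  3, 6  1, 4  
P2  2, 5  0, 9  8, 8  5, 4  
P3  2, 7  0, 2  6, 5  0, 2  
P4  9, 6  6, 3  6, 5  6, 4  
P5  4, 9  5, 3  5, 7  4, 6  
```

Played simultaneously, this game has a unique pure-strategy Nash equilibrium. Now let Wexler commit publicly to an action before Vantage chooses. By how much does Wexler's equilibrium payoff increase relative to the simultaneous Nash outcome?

2

Vantage best-responds to each possible Wexler move:
- W: Vantage compares 4, 2, 2, 9, 4 and picks P4; Wexler would get 6.
- X: Vantage compares 3, 0, 0, 6, 5 and picks P4; Wexler would get 3.
- Y: Vantage compares 3, 8, 6, 6, 5 and picks P2; Wexler would get 8.
- Z: Vantage compares 1, 5, 0, 6, 4 and picks P4; Wexler would get 4.
Wexler's induced payoffs are 6, 3, 8, 4, so Wexler commits to Y. Subgame-perfect outcome: (P2, Y) with payoffs (8, 8).
For the simultaneous game, intersect best replies.
Vantage's best replies: W→P4; X→P4; Y→P2; Z→P4.
Wexler's best replies: P1→X; P2→X; P3→W; P4→W; P5→W.
Only (P4, W) has each player best-responding; Nash payoffs (9, 6).
Wexler's commitment gain: 8 − 6 = 2.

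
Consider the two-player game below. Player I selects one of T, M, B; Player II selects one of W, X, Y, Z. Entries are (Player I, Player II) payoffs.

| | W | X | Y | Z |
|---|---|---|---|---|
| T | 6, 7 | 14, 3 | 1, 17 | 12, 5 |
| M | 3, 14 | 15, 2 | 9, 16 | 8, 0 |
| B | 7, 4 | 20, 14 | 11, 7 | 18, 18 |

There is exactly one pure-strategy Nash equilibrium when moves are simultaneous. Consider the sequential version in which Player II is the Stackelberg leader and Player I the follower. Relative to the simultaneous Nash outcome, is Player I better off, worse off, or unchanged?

Backward induction with Player II moving first.
- W: Player I compares 6, 3, 7 and picks B; Player II would get 4.
- X: Player I compares 14, 15, 20 and picks B; Player II would get 14.
- Y: Player I compares 1, 9, 11 and picks B; Player II would get 7.
- Z: Player I compares 12, 8, 18 and picks B; Player II would get 18.
Player II's induced payoffs are 4, 14, 7, 18, so Player II commits to Z. Subgame-perfect outcome: (B, Z) with payoffs (18, 18).
Now find the simultaneous Nash equilibrium.
Player I's best replies: W→B; X→B; Y→B; Z→B.
Player II's best replies: T→Y; M→Y; B→Z.
Only (B, Z) has each player best-responding; Nash payoffs (18, 18).
Player I earns 18 sequentially versus 18 at the Nash outcome: unchanged.

unchanged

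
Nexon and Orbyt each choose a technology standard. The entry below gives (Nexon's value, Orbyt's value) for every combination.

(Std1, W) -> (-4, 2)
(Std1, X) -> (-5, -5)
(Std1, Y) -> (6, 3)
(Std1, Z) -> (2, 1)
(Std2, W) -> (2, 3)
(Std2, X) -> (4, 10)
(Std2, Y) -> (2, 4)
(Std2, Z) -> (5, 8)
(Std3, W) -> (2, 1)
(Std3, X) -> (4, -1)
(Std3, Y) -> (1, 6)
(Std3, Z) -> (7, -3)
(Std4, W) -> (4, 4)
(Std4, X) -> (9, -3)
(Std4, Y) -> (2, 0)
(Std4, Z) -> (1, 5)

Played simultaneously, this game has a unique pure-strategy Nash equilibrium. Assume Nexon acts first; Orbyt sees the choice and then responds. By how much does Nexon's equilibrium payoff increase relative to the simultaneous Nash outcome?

Solve by backward induction (Nexon leads).
- Std1: Orbyt compares 2, -5, 3, 1 and picks Y; Nexon would get 6.
- Std2: Orbyt compares 3, 10, 4, 8 and picks X; Nexon would get 4.
- Std3: Orbyt compares 1, -1, 6, -3 and picks Y; Nexon would get 1.
- Std4: Orbyt compares 4, -3, 0, 5 and picks Z; Nexon would get 1.
Nexon's induced payoffs are 6, 4, 1, 1, so Nexon commits to Std1. Subgame-perfect outcome: (Std1, Y) with payoffs (6, 3).
Under simultaneous play:
Nexon's best replies: W→Std4; X→Std4; Y→Std1; Z→Std3.
Orbyt's best replies: Std1→Y; Std2→X; Std3→Y; Std4→Z.
Only (Std1, Y) has each player best-responding; Nash payoffs (6, 3).
Nexon's commitment gain: 6 − 6 = 0.

0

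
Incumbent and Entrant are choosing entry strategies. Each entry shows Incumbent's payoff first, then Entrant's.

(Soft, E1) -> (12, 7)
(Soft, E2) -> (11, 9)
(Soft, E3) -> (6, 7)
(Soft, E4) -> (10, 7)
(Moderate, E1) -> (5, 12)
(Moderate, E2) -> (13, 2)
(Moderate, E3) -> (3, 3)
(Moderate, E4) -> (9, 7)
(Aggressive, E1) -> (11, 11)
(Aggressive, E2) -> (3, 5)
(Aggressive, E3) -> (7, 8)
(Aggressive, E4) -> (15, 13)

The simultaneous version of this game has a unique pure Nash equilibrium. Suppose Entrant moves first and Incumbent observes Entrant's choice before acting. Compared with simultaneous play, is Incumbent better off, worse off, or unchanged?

unchanged

Work backward from Incumbent's decision.
- E1: BR = Soft, leader payoff 7.
- E2: BR = Moderate, leader payoff 2.
- E3: BR = Aggressive, leader payoff 8.
- E4: BR = Aggressive, leader payoff 13.
Among 7, 2, 8, 13, the best is 13 at E4. Subgame-perfect outcome: (Aggressive, E4) with payoffs (15, 13).
Now find the simultaneous Nash equilibrium.
Incumbent's best replies: E1→Soft; E2→Moderate; E3→Aggressive; E4→Aggressive.
Entrant's best replies: Soft→E2; Moderate→E1; Aggressive→E4.
Only (Aggressive, E4) has each player best-responding; Nash payoffs (15, 13).
Incumbent earns 15 sequentially versus 15 at the Nash outcome: unchanged.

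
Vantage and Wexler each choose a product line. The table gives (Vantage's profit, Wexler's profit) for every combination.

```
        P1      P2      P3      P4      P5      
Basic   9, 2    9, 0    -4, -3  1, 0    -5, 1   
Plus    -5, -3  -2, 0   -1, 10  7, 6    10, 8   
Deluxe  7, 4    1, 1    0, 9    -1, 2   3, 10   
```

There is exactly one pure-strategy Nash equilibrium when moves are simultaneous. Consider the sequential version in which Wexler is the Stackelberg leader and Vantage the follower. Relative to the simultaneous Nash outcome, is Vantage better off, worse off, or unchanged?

worse off

Solve by backward induction (Wexler leads).
- P1: Vantage compares 9, -5, 7 and picks Basic; Wexler would get 2.
- P2: Vantage compares 9, -2, 1 and picks Basic; Wexler would get 0.
- P3: Vantage compares -4, -1, 0 and picks Deluxe; Wexler would get 9.
- P4: Vantage compares 1, 7, -1 and picks Plus; Wexler would get 6.
- P5: Vantage compares -5, 10, 3 and picks Plus; Wexler would get 8.
Wexler's induced payoffs are 2, 0, 9, 6, 8, so Wexler commits to P3. Subgame-perfect outcome: (Deluxe, P3) with payoffs (0, 9).
For the simultaneous game, intersect best replies.
Vantage's best replies: P1→Basic; P2→Basic; P3→Deluxe; P4→Plus; P5→Plus.
Wexler's best replies: Basic→P1; Plus→P3; Deluxe→P5.
The unique mutual best reply is (Basic, P1), giving (9, 2).
Vantage earns 0 sequentially versus 9 at the Nash outcome: worse off.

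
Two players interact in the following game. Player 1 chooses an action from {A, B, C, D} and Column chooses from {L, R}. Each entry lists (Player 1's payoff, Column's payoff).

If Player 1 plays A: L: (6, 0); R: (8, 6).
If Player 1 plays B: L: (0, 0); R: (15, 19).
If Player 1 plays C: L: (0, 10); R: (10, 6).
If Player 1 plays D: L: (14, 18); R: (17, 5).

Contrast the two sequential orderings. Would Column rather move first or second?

If Player 1 leads: Column's best replies are A→R, B→R, C→L, D→L; Player 1's induced payoffs 8, 15, 0, 14; outcome (B, R), payoffs (15, 19).
If Column leads: Player 1's best replies are L→D, R→D; Column's induced payoffs 18, 5; outcome (D, L), payoffs (14, 18).
Column gets 18 moving first and 19 moving second, so Column prefers to move second.

second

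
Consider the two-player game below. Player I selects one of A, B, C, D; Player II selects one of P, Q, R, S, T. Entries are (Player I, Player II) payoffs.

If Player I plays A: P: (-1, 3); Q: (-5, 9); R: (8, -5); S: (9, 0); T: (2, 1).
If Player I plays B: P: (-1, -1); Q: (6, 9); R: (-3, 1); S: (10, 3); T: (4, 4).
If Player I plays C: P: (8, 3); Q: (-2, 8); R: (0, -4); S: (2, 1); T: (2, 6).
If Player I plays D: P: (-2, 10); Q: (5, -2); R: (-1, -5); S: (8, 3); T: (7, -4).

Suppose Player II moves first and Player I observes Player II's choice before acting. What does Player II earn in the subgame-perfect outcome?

9

Solve by backward induction (Player II leads).
- P: Player I compares -1, -1, 8, -2 and picks C; Player II would get 3.
- Q: Player I compares -5, 6, -2, 5 and picks B; Player II would get 9.
- R: Player I compares 8, -3, 0, -1 and picks A; Player II would get -5.
- S: Player I compares 9, 10, 2, 8 and picks B; Player II would get 3.
- T: Player I compares 2, 4, 2, 7 and picks D; Player II would get -4.
Player II's induced payoffs are 3, 9, -5, 3, -4, so Player II commits to Q. Subgame-perfect outcome: (B, Q) with payoffs (6, 9).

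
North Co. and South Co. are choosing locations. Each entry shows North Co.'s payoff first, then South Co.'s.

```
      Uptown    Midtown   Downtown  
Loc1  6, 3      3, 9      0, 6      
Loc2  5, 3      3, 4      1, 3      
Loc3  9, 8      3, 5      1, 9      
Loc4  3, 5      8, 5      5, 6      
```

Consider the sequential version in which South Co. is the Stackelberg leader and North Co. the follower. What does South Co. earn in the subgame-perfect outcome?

8

North Co. best-responds to each possible South Co. move:
- Uptown: North Co. compares 6, 5, 9, 3 and picks Loc3; South Co. would get 8.
- Midtown: North Co. compares 3, 3, 3, 8 and picks Loc4; South Co. would get 5.
- Downtown: North Co. compares 0, 1, 1, 5 and picks Loc4; South Co. would get 6.
Maximizing over 8, 5, 6, South Co. chooses Uptown. Subgame-perfect outcome: (Loc3, Uptown) with payoffs (9, 8).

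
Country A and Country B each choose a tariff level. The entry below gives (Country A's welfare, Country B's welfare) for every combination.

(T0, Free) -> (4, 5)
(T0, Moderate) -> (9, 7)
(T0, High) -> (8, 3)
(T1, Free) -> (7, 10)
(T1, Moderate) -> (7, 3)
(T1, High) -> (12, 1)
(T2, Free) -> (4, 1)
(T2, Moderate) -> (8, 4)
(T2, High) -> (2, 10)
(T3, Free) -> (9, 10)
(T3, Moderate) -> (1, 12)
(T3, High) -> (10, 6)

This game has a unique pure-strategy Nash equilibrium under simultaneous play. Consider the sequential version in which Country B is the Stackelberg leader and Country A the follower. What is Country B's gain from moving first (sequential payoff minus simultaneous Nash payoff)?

Work backward from Country A's decision.
- Free: Country A compares 4, 7, 4, 9 and picks T3; Country B would get 10.
- Moderate: Country A compares 9, 7, 8, 1 and picks T0; Country B would get 7.
- High: Country A compares 8, 12, 2, 10 and picks T1; Country B would get 1.
Country B's induced payoffs are 10, 7, 1, so Country B commits to Free. Subgame-perfect outcome: (T3, Free) with payoffs (9, 10).
Now find the simultaneous Nash equilibrium.
Country A's best replies: Free→T3; Moderate→T0; High→T1.
Country B's best replies: T0→Moderate; T1→Free; T2→High; T3→Moderate.
Only (T0, Moderate) has each player best-responding; Nash payoffs (9, 7).
Country B's commitment gain: 10 − 7 = 3.

3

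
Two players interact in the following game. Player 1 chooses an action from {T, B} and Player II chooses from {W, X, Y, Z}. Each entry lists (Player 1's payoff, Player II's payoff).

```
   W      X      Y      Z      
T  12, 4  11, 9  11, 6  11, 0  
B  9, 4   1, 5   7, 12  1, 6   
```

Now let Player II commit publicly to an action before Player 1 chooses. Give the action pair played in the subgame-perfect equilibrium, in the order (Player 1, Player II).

(T, X)

Solve by backward induction (Player II leads).
- W → Player 1 plays T (best of 12, 9); Player II gets 4.
- X → Player 1 plays T (best of 11, 1); Player II gets 9.
- Y → Player 1 plays T (best of 11, 7); Player II gets 6.
- Z → Player 1 plays T (best of 11, 1); Player II gets 0.
Player II's induced payoffs are 4, 9, 6, 0, so Player II commits to X. Subgame-perfect outcome: (T, X) with payoffs (11, 9).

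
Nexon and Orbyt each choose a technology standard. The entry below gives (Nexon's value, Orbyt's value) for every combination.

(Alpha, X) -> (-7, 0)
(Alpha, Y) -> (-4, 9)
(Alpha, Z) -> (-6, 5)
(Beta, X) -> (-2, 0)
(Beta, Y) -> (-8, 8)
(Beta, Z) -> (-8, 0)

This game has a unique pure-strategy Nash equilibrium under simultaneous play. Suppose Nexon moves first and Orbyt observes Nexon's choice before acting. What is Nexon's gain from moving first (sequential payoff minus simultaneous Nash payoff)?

Work backward from Orbyt's decision.
- Alpha: BR = Y, leader payoff -4.
- Beta: BR = Y, leader payoff -8.
Nexon's induced payoffs are -4, -8, so Nexon commits to Alpha. Subgame-perfect outcome: (Alpha, Y) with payoffs (-4, 9).
For the simultaneous game, intersect best replies.
Nexon's best replies: X→Beta; Y→Alpha; Z→Alpha.
Orbyt's best replies: Alpha→Y; Beta→Y.
The unique mutual best reply is (Alpha, Y), giving (-4, 9).
Nexon's commitment gain: -4 − -4 = 0.

0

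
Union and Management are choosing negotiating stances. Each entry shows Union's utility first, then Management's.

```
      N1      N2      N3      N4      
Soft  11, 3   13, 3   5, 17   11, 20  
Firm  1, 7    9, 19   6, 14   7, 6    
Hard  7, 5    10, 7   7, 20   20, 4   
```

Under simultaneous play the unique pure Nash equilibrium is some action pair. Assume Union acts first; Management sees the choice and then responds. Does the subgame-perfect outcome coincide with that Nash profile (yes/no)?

no

Management best-responds to each possible Union move:
- Soft: BR = N4, leader payoff 11.
- Firm: BR = N2, leader payoff 9.
- Hard: BR = N3, leader payoff 7.
Union's induced payoffs are 11, 9, 7, so Union commits to Soft. Subgame-perfect outcome: (Soft, N4) with payoffs (11, 20).
Now find the simultaneous Nash equilibrium.
Union's best replies: N1→Soft; N2→Soft; N3→Hard; N4→Hard.
Management's best replies: Soft→N4; Firm→N2; Hard→N3.
Only (Hard, N3) has each player best-responding; Nash payoffs (7, 20).
Sequential outcome (Soft, N4) differs from the Nash profile (Hard, N3).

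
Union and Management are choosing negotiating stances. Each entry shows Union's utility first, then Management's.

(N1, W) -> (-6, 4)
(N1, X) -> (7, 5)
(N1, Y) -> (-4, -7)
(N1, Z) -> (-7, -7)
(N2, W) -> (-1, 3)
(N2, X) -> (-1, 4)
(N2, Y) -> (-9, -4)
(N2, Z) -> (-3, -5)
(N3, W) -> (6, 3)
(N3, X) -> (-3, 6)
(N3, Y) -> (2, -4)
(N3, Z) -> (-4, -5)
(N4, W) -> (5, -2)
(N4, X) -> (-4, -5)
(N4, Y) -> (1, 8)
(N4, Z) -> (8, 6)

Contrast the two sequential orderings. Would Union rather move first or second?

second

If Union leads: Management's best replies are N1→X, N2→X, N3→X, N4→Y; Union's induced payoffs 7, -1, -3, 1; outcome (N1, X), payoffs (7, 5).
If Management leads: Union's best replies are W→N3, X→N1, Y→N3, Z→N4; Management's induced payoffs 3, 5, -4, 6; outcome (N4, Z), payoffs (8, 6).
Union gets 7 moving first and 8 moving second, so Union prefers to move second.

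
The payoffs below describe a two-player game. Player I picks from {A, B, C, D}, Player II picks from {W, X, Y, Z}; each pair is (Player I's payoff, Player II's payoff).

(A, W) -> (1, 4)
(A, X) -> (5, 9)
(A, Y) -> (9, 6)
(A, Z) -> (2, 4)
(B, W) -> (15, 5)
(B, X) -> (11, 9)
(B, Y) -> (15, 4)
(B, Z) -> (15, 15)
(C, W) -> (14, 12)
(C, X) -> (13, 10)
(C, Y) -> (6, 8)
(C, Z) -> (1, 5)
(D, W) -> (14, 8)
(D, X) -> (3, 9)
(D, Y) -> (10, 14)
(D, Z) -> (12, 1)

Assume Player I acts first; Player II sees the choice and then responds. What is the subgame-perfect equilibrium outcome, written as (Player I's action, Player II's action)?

(B, Z)

Work backward from Player II's decision.
- A → Player II plays X (best of 4, 9, 6, 4); Player I gets 5.
- B → Player II plays Z (best of 5, 9, 4, 15); Player I gets 15.
- C → Player II plays W (best of 12, 10, 8, 5); Player I gets 14.
- D → Player II plays Y (best of 8, 9, 14, 1); Player I gets 10.
Maximizing over 5, 15, 14, 10, Player I chooses B. Subgame-perfect outcome: (B, Z) with payoffs (15, 15).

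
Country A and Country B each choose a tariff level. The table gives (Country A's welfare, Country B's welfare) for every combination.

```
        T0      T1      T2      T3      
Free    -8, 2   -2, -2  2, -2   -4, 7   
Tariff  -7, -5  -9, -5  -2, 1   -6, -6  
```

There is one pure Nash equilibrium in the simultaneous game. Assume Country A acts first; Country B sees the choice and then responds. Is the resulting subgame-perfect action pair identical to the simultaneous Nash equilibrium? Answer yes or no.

Backward induction with Country A moving first.
- Free → Country B plays T3 (best of 2, -2, -2, 7); Country A gets -4.
- Tariff → Country B plays T2 (best of -5, -5, 1, -6); Country A gets -2.
Country A's induced payoffs are -4, -2, so Country A commits to Tariff. Subgame-perfect outcome: (Tariff, T2) with payoffs (-2, 1).
For the simultaneous game, intersect best replies.
Country A's best replies: T0→Tariff; T1→Free; T2→Free; T3→Free.
Country B's best replies: Free→T3; Tariff→T2.
The unique mutual best reply is (Free, T3), giving (-4, 7).
Sequential outcome (Tariff, T2) differs from the Nash profile (Free, T3).

no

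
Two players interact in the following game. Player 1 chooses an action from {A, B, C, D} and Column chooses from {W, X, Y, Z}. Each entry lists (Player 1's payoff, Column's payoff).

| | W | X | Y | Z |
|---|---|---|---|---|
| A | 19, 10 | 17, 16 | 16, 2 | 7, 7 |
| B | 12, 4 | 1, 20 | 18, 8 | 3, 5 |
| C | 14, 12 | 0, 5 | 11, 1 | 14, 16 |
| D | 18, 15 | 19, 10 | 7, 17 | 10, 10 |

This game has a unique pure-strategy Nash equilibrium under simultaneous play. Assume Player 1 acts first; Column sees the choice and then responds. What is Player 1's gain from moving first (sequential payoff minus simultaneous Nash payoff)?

3

Backward induction with Player 1 moving first.
- A → Column plays X (best of 10, 16, 2, 7); Player 1 gets 17.
- B → Column plays X (best of 4, 20, 8, 5); Player 1 gets 1.
- C → Column plays Z (best of 12, 5, 1, 16); Player 1 gets 14.
- D → Column plays Y (best of 15, 10, 17, 10); Player 1 gets 7.
Maximizing over 17, 1, 14, 7, Player 1 chooses A. Subgame-perfect outcome: (A, X) with payoffs (17, 16).
Under simultaneous play:
Player 1's best replies: W→A; X→D; Y→B; Z→C.
Column's best replies: A→X; B→X; C→Z; D→Y.
Only (C, Z) has each player best-responding; Nash payoffs (14, 16).
Player 1's commitment gain: 17 − 14 = 3.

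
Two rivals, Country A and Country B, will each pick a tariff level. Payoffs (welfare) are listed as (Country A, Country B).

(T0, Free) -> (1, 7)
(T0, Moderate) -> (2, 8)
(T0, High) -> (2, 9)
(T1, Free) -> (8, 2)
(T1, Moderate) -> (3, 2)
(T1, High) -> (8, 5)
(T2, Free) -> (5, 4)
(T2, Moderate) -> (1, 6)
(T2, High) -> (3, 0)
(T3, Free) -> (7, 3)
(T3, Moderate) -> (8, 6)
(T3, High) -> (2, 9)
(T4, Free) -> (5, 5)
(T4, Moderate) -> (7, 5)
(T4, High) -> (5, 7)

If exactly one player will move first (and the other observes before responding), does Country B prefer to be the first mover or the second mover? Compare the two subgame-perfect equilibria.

If Country A leads: Country B's best replies are T0→High, T1→High, T2→Moderate, T3→High, T4→High; Country A's induced payoffs 2, 8, 1, 2, 5; outcome (T1, High), payoffs (8, 5).
If Country B leads: Country A's best replies are Free→T1, Moderate→T3, High→T1; Country B's induced payoffs 2, 6, 5; outcome (T3, Moderate), payoffs (8, 6).
Country B gets 6 moving first and 5 moving second, so Country B prefers to move first.

first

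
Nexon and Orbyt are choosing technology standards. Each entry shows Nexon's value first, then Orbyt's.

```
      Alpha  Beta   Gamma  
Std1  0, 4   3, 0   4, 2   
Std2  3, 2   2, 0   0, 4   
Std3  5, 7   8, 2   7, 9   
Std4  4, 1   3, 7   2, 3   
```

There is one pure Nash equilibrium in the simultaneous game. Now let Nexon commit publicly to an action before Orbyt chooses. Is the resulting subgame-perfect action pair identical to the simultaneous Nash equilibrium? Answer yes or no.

yes

Orbyt best-responds to each possible Nexon move:
- Std1: BR = Alpha, leader payoff 0.
- Std2: BR = Gamma, leader payoff 0.
- Std3: BR = Gamma, leader payoff 7.
- Std4: BR = Beta, leader payoff 3.
Among 0, 0, 7, 3, the best is 7 at Std3. Subgame-perfect outcome: (Std3, Gamma) with payoffs (7, 9).
Now find the simultaneous Nash equilibrium.
Nexon's best replies: Alpha→Std3; Beta→Std3; Gamma→Std3.
Orbyt's best replies: Std1→Alpha; Std2→Gamma; Std3→Gamma; Std4→Beta.
The unique mutual best reply is (Std3, Gamma), giving (7, 9).
Sequential outcome (Std3, Gamma) coincides with the Nash profile (Std3, Gamma).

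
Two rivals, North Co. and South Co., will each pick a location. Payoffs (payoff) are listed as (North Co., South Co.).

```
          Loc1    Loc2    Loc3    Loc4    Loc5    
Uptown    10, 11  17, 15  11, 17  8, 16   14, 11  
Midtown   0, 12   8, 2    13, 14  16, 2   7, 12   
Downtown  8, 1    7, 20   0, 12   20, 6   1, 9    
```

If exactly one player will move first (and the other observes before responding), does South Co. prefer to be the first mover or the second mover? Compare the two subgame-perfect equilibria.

If North Co. leads: South Co.'s best replies are Uptown→Loc3, Midtown→Loc3, Downtown→Loc2; North Co.'s induced payoffs 11, 13, 7; outcome (Midtown, Loc3), payoffs (13, 14).
If South Co. leads: North Co.'s best replies are Loc1→Uptown, Loc2→Uptown, Loc3→Midtown, Loc4→Downtown, Loc5→Uptown; South Co.'s induced payoffs 11, 15, 14, 6, 11; outcome (Uptown, Loc2), payoffs (17, 15).
South Co. gets 15 moving first and 14 moving second, so South Co. prefers to move first.

first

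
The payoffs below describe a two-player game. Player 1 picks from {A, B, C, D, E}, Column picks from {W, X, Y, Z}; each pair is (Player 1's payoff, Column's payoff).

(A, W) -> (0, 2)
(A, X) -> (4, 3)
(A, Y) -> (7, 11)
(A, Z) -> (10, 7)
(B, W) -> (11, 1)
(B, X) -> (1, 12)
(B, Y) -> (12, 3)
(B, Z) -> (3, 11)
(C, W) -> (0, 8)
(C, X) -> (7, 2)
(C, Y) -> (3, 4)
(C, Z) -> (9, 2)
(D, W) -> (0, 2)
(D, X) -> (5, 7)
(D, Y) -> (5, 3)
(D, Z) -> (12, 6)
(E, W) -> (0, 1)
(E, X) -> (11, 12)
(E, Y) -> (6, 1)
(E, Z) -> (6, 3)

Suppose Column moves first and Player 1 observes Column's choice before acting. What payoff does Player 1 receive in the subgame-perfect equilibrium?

Player 1 best-responds to each possible Column move:
- W: BR = B, leader payoff 1.
- X: BR = E, leader payoff 12.
- Y: BR = B, leader payoff 3.
- Z: BR = D, leader payoff 6.
Column's induced payoffs are 1, 12, 3, 6, so Column commits to X. Subgame-perfect outcome: (E, X) with payoffs (11, 12).

11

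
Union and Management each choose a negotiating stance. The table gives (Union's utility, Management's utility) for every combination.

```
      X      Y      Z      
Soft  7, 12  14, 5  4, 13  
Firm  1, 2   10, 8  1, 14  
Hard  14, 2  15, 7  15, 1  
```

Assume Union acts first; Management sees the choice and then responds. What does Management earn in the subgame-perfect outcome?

Management best-responds to each possible Union move:
- Soft: BR = Z, leader payoff 4.
- Firm: BR = Z, leader payoff 1.
- Hard: BR = Y, leader payoff 15.
Maximizing over 4, 1, 15, Union chooses Hard. Subgame-perfect outcome: (Hard, Y) with payoffs (15, 7).

7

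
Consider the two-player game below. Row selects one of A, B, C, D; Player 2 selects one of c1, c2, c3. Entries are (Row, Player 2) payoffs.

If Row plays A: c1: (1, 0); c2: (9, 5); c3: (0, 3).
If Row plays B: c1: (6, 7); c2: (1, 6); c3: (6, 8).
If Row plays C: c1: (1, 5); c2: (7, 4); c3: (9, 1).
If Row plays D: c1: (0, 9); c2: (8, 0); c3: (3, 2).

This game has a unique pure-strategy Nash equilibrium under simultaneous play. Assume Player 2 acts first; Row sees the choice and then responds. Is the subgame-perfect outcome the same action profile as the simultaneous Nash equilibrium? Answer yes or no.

Solve by backward induction (Player 2 leads).
- c1: BR = B, leader payoff 7.
- c2: BR = A, leader payoff 5.
- c3: BR = C, leader payoff 1.
Maximizing over 7, 5, 1, Player 2 chooses c1. Subgame-perfect outcome: (B, c1) with payoffs (6, 7).
For the simultaneous game, intersect best replies.
Row's best replies: c1→B; c2→A; c3→C.
Player 2's best replies: A→c2; B→c3; C→c1; D→c1.
The unique mutual best reply is (A, c2), giving (9, 5).
Sequential outcome (B, c1) differs from the Nash profile (A, c2).

no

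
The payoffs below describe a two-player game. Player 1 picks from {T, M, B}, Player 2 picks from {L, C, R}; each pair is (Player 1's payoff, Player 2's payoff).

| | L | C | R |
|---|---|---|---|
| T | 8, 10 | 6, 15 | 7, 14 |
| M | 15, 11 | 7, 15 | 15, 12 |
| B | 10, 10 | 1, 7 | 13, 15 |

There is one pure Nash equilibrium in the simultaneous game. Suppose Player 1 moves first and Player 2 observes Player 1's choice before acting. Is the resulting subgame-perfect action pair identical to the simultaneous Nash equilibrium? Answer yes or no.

Solve by backward induction (Player 1 leads).
- T: BR = C, leader payoff 6.
- M: BR = C, leader payoff 7.
- B: BR = R, leader payoff 13.
Among 6, 7, 13, the best is 13 at B. Subgame-perfect outcome: (B, R) with payoffs (13, 15).
For the simultaneous game, intersect best replies.
Player 1's best replies: L→M; C→M; R→M.
Player 2's best replies: T→C; M→C; B→R.
Only (M, C) has each player best-responding; Nash payoffs (7, 15).
Sequential outcome (B, R) differs from the Nash profile (M, C).

no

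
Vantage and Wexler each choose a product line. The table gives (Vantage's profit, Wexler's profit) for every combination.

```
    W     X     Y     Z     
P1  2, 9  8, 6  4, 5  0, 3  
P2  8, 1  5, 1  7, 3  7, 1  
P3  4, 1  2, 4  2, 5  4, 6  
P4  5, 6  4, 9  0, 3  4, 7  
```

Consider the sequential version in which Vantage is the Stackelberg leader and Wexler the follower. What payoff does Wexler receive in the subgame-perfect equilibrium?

Backward induction with Vantage moving first.
- P1 → Wexler plays W (best of 9, 6, 5, 3); Vantage gets 2.
- P2 → Wexler plays Y (best of 1, 1, 3, 1); Vantage gets 7.
- P3 → Wexler plays Z (best of 1, 4, 5, 6); Vantage gets 4.
- P4 → Wexler plays X (best of 6, 9, 3, 7); Vantage gets 4.
Maximizing over 2, 7, 4, 4, Vantage chooses P2. Subgame-perfect outcome: (P2, Y) with payoffs (7, 3).

3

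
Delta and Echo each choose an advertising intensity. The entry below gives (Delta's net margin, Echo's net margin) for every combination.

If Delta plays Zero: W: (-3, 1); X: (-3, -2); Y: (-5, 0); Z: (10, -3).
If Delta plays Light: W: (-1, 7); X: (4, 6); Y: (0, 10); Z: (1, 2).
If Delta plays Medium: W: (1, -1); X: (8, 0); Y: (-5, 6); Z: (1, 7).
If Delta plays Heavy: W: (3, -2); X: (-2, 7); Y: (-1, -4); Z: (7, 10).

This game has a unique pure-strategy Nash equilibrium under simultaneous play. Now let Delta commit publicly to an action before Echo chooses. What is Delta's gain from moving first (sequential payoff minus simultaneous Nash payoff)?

Work backward from Echo's decision.
- Zero: Echo compares 1, -2, 0, -3 and picks W; Delta would get -3.
- Light: Echo compares 7, 6, 10, 2 and picks Y; Delta would get 0.
- Medium: Echo compares -1, 0, 6, 7 and picks Z; Delta would get 1.
- Heavy: Echo compares -2, 7, -4, 10 and picks Z; Delta would get 7.
Among -3, 0, 1, 7, the best is 7 at Heavy. Subgame-perfect outcome: (Heavy, Z) with payoffs (7, 10).
For the simultaneous game, intersect best replies.
Delta's best replies: W→Heavy; X→Medium; Y→Light; Z→Zero.
Echo's best replies: Zero→W; Light→Y; Medium→Z; Heavy→Z.
The unique mutual best reply is (Light, Y), giving (0, 10).
Delta's commitment gain: 7 − 0 = 7.

7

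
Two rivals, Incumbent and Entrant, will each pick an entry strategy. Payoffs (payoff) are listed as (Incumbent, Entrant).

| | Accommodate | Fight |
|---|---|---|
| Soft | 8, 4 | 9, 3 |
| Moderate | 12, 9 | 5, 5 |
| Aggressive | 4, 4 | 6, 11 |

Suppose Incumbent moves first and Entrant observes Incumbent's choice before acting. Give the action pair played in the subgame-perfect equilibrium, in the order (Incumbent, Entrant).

Backward induction with Incumbent moving first.
- Soft: Entrant compares 4, 3 and picks Accommodate; Incumbent would get 8.
- Moderate: Entrant compares 9, 5 and picks Accommodate; Incumbent would get 12.
- Aggressive: Entrant compares 4, 11 and picks Fight; Incumbent would get 6.
Incumbent's induced payoffs are 8, 12, 6, so Incumbent commits to Moderate. Subgame-perfect outcome: (Moderate, Accommodate) with payoffs (12, 9).

(Moderate, Accommodate)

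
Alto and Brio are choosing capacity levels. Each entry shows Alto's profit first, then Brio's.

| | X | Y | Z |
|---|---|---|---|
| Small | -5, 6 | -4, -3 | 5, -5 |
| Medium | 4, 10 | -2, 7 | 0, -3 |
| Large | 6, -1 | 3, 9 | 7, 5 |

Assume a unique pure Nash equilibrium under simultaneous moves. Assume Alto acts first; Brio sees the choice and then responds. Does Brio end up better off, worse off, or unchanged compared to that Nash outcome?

better off

Brio best-responds to each possible Alto move:
- Small → Brio plays X (best of 6, -3, -5); Alto gets -5.
- Medium → Brio plays X (best of 10, 7, -3); Alto gets 4.
- Large → Brio plays Y (best of -1, 9, 5); Alto gets 3.
Among -5, 4, 3, the best is 4 at Medium. Subgame-perfect outcome: (Medium, X) with payoffs (4, 10).
Now find the simultaneous Nash equilibrium.
Alto's best replies: X→Large; Y→Large; Z→Large.
Brio's best replies: Small→X; Medium→X; Large→Y.
The unique mutual best reply is (Large, Y), giving (3, 9).
Brio earns 10 sequentially versus 9 at the Nash outcome: better off.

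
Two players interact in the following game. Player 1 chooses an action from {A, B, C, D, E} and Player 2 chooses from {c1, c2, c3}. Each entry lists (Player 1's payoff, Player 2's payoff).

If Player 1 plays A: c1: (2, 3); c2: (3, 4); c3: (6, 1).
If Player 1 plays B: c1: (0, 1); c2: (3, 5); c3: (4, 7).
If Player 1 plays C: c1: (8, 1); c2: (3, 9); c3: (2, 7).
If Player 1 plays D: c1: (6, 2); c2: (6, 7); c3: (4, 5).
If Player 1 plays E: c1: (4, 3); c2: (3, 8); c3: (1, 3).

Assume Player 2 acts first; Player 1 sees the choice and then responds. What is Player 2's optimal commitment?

c2

Player 1 best-responds to each possible Player 2 move:
- c1: BR = C, leader payoff 1.
- c2: BR = D, leader payoff 7.
- c3: BR = A, leader payoff 1.
Maximizing over 1, 7, 1, Player 2 chooses c2. Subgame-perfect outcome: (D, c2) with payoffs (6, 7).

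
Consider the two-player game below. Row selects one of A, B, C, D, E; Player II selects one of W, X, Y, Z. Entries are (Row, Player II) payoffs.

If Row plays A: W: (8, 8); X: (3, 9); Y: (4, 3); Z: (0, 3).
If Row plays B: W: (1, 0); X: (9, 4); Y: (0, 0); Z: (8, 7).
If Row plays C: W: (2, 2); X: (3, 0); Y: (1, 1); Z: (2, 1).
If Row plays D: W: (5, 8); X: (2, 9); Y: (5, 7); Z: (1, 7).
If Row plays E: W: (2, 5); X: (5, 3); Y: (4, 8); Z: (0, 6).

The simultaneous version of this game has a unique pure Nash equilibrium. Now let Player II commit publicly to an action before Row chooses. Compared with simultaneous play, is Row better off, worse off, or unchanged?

Work backward from Row's decision.
- W → Row plays A (best of 8, 1, 2, 5, 2); Player II gets 8.
- X → Row plays B (best of 3, 9, 3, 2, 5); Player II gets 4.
- Y → Row plays D (best of 4, 0, 1, 5, 4); Player II gets 7.
- Z → Row plays B (best of 0, 8, 2, 1, 0); Player II gets 7.
Maximizing over 8, 4, 7, 7, Player II chooses W. Subgame-perfect outcome: (A, W) with payoffs (8, 8).
Under simultaneous play:
Row's best replies: W→A; X→B; Y→D; Z→B.
Player II's best replies: A→X; B→Z; C→W; D→X; E→Y.
The unique mutual best reply is (B, Z), giving (8, 7).
Row earns 8 sequentially versus 8 at the Nash outcome: unchanged.

unchanged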